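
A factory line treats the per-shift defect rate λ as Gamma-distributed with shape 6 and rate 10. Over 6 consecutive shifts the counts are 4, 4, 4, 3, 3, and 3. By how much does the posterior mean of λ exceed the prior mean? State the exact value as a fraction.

87/80

Total count: 4 + 4 + 4 + 3 + 3 + 3 = 21.
Total exposure: 6 shifts.
By Gamma–Poisson conjugacy, the posterior is Gamma(α + Σx, β + Σt) = Gamma(6 + 21, 10 + 6) = Gamma(27, 16).
Posterior mean = 27/16 = 27/16; prior mean = 6/10 = 3/5. Difference = 27/16 − 3/5 = 87/80.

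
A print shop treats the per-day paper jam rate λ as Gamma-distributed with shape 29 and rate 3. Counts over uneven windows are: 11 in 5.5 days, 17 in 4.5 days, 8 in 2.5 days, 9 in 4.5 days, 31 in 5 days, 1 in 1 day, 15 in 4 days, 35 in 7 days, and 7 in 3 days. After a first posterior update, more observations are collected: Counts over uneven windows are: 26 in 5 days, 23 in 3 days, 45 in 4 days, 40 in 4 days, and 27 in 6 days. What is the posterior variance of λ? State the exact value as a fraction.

Total count: 11 + 17 + 8 + 9 + 31 + 1 + 15 + 35 + 7 = 134.
Total exposure: 5.5 + 4.5 + 2.5 + 4.5 + 5 + 1 + 4 + 7 + 3 = 37 days.
After the first batch: Gamma(29 + 134, 3 + 37) = Gamma(163, 40).
Total count: 26 + 23 + 45 + 40 + 27 = 161.
Total exposure: 5 + 3 + 4 + 4 + 6 = 22 days.
After the second batch: Gamma(163 + 161, 40 + 22) = Gamma(324, 62).
Posterior variance = α'/β'² = 324/3844 = 81/961.

81/961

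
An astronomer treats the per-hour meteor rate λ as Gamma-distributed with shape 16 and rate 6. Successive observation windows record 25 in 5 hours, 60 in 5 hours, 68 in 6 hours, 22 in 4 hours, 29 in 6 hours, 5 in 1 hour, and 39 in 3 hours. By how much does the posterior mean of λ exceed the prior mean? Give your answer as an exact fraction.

14/3

Total count: 25 + 60 + 68 + 22 + 29 + 5 + 39 = 248.
Total exposure: 5 + 5 + 6 + 4 + 6 + 1 + 3 = 30 hours.
Conjugate update: add total count to the shape and total exposure to the rate, giving Gamma(264, 36).
Posterior mean = 264/36 = 22/3; prior mean = 16/6 = 8/3. Difference = 22/3 − 8/3 = 14/3.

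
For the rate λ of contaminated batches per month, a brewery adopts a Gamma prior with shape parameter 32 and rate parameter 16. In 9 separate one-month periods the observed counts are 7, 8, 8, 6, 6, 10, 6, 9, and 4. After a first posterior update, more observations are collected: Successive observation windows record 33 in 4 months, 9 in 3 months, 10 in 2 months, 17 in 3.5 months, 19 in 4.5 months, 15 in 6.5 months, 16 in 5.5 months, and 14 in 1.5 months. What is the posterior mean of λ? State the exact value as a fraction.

Total count: 7 + 8 + 8 + 6 + 6 + 10 + 6 + 9 + 4 = 64.
Total exposure: 9 months.
After the first batch: Gamma(32 + 64, 16 + 9) = Gamma(96, 25).
Total count: 33 + 9 + 10 + 17 + 19 + 15 + 16 + 14 = 133.
Total exposure: 4 + 3 + 2 + 3.5 + 4.5 + 6.5 + 5.5 + 1.5 = 30.5 months.
After the second batch: Gamma(96 + 133, 25 + 30.5) = Gamma(229, 111/2).
Posterior mean = α'/β' = 229/(111/2) = 458/111.

458/111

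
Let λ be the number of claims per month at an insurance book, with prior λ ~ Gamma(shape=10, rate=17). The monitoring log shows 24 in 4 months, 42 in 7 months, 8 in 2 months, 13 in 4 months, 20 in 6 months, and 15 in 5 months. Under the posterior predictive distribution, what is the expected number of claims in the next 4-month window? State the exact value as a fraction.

176/15

Total count: 24 + 42 + 8 + 13 + 20 + 15 = 122.
Total exposure: 4 + 7 + 2 + 4 + 6 + 5 = 28 months.
Posterior: α' = 10 + 122 = 132, β' = 17 + 28 = 45.
Predictive mean over a 4-month window = T·E[λ|data] = 4·132/45 = 176/15.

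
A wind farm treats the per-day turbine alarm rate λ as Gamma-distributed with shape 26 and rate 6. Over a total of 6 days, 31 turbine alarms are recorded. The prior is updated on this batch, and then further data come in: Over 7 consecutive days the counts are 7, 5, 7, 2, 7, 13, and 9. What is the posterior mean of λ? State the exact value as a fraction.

Total count 31 over total exposure 6 days.
After the first batch: Gamma(26 + 31, 6 + 6) = Gamma(57, 12).
Total count: 7 + 5 + 7 + 2 + 7 + 13 + 9 = 50.
Total exposure: 7 days.
After the second batch: Gamma(57 + 50, 12 + 7) = Gamma(107, 19).
Posterior mean = α'/β' = 107/19.

107/19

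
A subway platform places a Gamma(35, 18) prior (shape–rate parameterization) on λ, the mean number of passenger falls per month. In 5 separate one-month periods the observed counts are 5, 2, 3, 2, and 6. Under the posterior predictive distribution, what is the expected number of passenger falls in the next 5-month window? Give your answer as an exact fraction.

265/23

Total count: 5 + 2 + 3 + 2 + 6 = 18.
Total exposure: 5 months.
Gamma(α, β) with Poisson data over total exposure Σt gives posterior Gamma(α+Σx, β+Σt) = Gamma(53, 23).
Predictive mean over a 5-month window = T·E[λ|data] = 5·53/23 = 265/23.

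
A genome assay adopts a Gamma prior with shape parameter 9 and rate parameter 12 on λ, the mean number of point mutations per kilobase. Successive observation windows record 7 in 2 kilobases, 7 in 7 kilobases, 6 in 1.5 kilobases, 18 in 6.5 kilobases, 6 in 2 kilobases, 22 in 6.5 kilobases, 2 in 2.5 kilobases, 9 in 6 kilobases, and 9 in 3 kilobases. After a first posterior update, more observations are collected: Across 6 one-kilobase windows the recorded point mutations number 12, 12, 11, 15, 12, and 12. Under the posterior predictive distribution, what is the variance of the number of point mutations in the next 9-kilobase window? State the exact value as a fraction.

Total count: 7 + 7 + 6 + 18 + 6 + 22 + 2 + 9 + 9 = 86.
Total exposure: 2 + 7 + 1.5 + 6.5 + 2 + 6.5 + 2.5 + 6 + 3 = 37 kilobases.
After the first batch: Gamma(9 + 86, 12 + 37) = Gamma(95, 49).
Total count: 12 + 12 + 11 + 15 + 12 + 12 = 74.
Total exposure: 6 kilobases.
After the second batch: Gamma(95 + 74, 49 + 6) = Gamma(169, 55).
The posterior predictive for a window of length T is Negative Binomial with variance T·α'·(β'+T)/β'² = 9·169·64/3025 = 97344/3025.

97344/3025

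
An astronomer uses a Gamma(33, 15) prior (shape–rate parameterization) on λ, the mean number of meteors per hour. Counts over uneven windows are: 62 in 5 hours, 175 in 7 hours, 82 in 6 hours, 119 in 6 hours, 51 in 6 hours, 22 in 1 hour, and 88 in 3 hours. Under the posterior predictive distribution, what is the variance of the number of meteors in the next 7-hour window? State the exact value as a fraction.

5056/49

Total count: 62 + 175 + 82 + 119 + 51 + 22 + 88 = 599.
Total exposure: 5 + 7 + 6 + 6 + 6 + 1 + 3 = 34 hours.
Gamma(α, β) with Poisson data over total exposure Σt gives posterior Gamma(α+Σx, β+Σt) = Gamma(632, 49).
The posterior predictive for a window of length T is Negative Binomial with variance T·α'·(β'+T)/β'² = 7·632·56/2401 = 5056/49.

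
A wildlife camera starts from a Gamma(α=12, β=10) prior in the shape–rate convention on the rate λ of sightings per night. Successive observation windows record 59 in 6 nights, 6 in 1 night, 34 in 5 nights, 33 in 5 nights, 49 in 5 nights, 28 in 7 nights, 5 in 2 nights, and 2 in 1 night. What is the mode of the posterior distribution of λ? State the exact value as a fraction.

227/42

Total count: 59 + 6 + 34 + 33 + 49 + 28 + 5 + 2 = 216.
Total exposure: 6 + 1 + 5 + 5 + 5 + 7 + 2 + 1 = 32 nights.
Conjugate update: add total count to the shape and total exposure to the rate, giving Gamma(228, 42).
Posterior mode = (α'−1)/β' = 227/42.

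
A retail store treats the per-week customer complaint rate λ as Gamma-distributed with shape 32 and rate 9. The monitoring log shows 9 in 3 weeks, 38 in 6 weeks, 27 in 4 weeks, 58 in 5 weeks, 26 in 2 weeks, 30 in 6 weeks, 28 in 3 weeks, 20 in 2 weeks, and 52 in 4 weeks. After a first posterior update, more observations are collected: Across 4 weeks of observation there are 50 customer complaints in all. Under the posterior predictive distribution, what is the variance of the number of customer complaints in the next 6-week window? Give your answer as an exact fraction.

Total count: 9 + 38 + 27 + 58 + 26 + 30 + 28 + 20 + 52 = 288.
Total exposure: 3 + 6 + 4 + 5 + 2 + 6 + 3 + 2 + 4 = 35 weeks.
After the first batch: Gamma(32 + 288, 9 + 35) = Gamma(320, 44).
Total count 50 over total exposure 4 weeks.
After the second batch: Gamma(320 + 50, 44 + 4) = Gamma(370, 48).
The posterior predictive for a window of length T is Negative Binomial with variance T·α'·(β'+T)/β'² = 6·370·54/2304 = 1665/32.

1665/32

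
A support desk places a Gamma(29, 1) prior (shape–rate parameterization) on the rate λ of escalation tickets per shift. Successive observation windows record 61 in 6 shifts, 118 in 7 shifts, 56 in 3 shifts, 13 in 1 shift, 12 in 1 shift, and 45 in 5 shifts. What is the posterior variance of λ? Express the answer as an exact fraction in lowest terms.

Total count: 61 + 118 + 56 + 13 + 12 + 45 = 305.
Total exposure: 6 + 7 + 3 + 1 + 1 + 5 = 23 shifts.
Posterior: α' = 29 + 305 = 334, β' = 1 + 23 = 24.
Posterior variance = α'/β'² = 334/576 = 167/288.

167/288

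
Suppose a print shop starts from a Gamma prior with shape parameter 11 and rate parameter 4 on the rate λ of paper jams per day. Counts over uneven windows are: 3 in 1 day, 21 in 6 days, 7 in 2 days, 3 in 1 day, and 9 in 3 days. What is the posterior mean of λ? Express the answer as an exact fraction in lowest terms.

Total count: 3 + 21 + 7 + 3 + 9 = 43.
Total exposure: 1 + 6 + 2 + 1 + 3 = 13 days.
By Gamma–Poisson conjugacy, the posterior is Gamma(α + Σx, β + Σt) = Gamma(11 + 43, 4 + 13) = Gamma(54, 17).
Posterior mean = α'/β' = 54/17.

54/17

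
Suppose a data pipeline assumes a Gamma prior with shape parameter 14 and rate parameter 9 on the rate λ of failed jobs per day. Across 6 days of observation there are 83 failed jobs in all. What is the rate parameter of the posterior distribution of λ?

15

Total count 83 over total exposure 6 days.
The Gamma prior is conjugate for the Poisson rate, so λ | data ~ Gamma(14+83, 9+6) = Gamma(97, 15).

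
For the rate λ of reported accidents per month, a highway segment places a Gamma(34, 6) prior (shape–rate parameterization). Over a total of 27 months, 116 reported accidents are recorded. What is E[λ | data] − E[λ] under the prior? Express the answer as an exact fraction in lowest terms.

-37/33

Total count 116 over total exposure 27 months.
The Gamma prior is conjugate for the Poisson rate, so λ | data ~ Gamma(34+116, 6+27) = Gamma(150, 33).
Posterior mean = 150/33 = 50/11; prior mean = 34/6 = 17/3. Difference = 50/11 − 17/3 = -37/33.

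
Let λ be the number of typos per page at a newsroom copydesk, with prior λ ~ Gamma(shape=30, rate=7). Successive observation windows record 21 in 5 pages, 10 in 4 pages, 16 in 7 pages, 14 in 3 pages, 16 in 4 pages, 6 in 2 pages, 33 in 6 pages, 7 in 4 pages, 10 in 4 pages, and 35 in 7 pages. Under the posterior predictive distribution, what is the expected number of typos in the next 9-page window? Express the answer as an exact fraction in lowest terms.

Total count: 21 + 10 + 16 + 14 + 16 + 6 + 33 + 7 + 10 + 35 = 168.
Total exposure: 5 + 4 + 7 + 3 + 4 + 2 + 6 + 4 + 4 + 7 = 46 pages.
Conjugate update: add total count to the shape and total exposure to the rate, giving Gamma(198, 53).
Predictive mean over a 9-page window = T·E[λ|data] = 9·198/53 = 1782/53.

1782/53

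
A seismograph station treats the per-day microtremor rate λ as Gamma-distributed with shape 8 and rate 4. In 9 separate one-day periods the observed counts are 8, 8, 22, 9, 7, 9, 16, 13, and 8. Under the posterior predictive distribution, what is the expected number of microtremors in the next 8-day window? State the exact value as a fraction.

864/13

Total count: 8 + 8 + 22 + 9 + 7 + 9 + 16 + 13 + 8 = 100.
Total exposure: 9 days.
By Gamma–Poisson conjugacy, the posterior is Gamma(α + Σx, β + Σt) = Gamma(8 + 100, 4 + 9) = Gamma(108, 13).
Predictive mean over an 8-day window = T·E[λ|data] = 8·108/13 = 864/13.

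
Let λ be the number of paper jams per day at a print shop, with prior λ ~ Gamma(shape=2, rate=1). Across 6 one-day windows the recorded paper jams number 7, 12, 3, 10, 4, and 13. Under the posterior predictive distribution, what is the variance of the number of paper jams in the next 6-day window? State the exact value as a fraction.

3978/49

Total count: 7 + 12 + 3 + 10 + 4 + 13 = 49.
Total exposure: 6 days.
Conjugate update: add total count to the shape and total exposure to the rate, giving Gamma(51, 7).
The posterior predictive for a window of length T is Negative Binomial with variance T·α'·(β'+T)/β'² = 6·51·13/49 = 3978/49.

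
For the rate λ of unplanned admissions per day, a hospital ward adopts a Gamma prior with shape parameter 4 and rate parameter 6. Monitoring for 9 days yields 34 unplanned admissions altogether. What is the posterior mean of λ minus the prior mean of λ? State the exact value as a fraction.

28/15

Total count 34 over total exposure 9 days.
The Gamma prior is conjugate for the Poisson rate, so λ | data ~ Gamma(4+34, 6+9) = Gamma(38, 15).
Posterior mean = 38/15 = 38/15; prior mean = 4/6 = 2/3. Difference = 38/15 − 2/3 = 28/15.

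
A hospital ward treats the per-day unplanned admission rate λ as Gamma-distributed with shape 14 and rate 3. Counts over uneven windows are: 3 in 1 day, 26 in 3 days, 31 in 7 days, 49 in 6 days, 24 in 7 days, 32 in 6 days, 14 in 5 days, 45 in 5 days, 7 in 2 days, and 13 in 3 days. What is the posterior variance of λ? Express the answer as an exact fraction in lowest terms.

Total count: 3 + 26 + 31 + 49 + 24 + 32 + 14 + 45 + 7 + 13 = 244.
Total exposure: 1 + 3 + 7 + 6 + 7 + 6 + 5 + 5 + 2 + 3 = 45 days.
Posterior: α' = 14 + 244 = 258, β' = 3 + 45 = 48.
Posterior variance = α'/β'² = 258/2304 = 43/384.

43/384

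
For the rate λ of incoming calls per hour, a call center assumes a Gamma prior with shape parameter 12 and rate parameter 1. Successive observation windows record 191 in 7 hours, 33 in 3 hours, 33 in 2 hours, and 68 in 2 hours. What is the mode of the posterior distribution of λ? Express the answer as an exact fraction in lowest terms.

112/5

Total count: 191 + 33 + 33 + 68 = 325.
Total exposure: 7 + 3 + 2 + 2 = 14 hours.
Conjugate update: add total count to the shape and total exposure to the rate, giving Gamma(337, 15).
Posterior mode = (α'−1)/β' = 336/15 = 112/5.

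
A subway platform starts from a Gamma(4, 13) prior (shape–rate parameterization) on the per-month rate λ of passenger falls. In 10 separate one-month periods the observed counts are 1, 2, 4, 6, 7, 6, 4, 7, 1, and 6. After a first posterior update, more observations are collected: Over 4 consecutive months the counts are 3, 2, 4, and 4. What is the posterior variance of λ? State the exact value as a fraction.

Total count: 1 + 2 + 4 + 6 + 7 + 6 + 4 + 7 + 1 + 6 = 44.
Total exposure: 10 months.
After the first batch: Gamma(4 + 44, 13 + 10) = Gamma(48, 23).
Total count: 3 + 2 + 4 + 4 = 13.
Total exposure: 4 months.
After the second batch: Gamma(48 + 13, 23 + 4) = Gamma(61, 27).
Posterior variance = α'/β'² = 61/729.

61/729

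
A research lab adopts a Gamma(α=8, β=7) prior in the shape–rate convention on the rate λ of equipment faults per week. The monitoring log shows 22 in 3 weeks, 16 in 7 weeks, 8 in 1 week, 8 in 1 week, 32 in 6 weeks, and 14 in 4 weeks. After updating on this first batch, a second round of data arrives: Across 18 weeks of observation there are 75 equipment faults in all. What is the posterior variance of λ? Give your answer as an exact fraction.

Total count: 22 + 16 + 8 + 8 + 32 + 14 = 100.
Total exposure: 3 + 7 + 1 + 1 + 6 + 4 = 22 weeks.
After the first batch: Gamma(8 + 100, 7 + 22) = Gamma(108, 29).
Total count 75 over total exposure 18 weeks.
After the second batch: Gamma(108 + 75, 29 + 18) = Gamma(183, 47).
Posterior variance = α'/β'² = 183/2209.

183/2209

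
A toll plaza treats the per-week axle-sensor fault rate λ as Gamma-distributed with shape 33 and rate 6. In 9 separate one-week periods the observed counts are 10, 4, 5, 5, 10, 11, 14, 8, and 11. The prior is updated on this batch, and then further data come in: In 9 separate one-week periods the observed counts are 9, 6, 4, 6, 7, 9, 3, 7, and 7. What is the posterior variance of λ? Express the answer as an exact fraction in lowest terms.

169/576

Total count: 10 + 4 + 5 + 5 + 10 + 11 + 14 + 8 + 11 = 78.
Total exposure: 9 weeks.
After the first batch: Gamma(33 + 78, 6 + 9) = Gamma(111, 15).
Total count: 9 + 6 + 4 + 6 + 7 + 9 + 3 + 7 + 7 = 58.
Total exposure: 9 weeks.
After the second batch: Gamma(111 + 58, 15 + 9) = Gamma(169, 24).
Posterior variance = α'/β'² = 169/576.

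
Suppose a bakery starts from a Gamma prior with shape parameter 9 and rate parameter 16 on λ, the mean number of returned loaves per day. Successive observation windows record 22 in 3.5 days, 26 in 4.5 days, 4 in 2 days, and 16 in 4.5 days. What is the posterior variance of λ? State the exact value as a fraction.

Total count: 22 + 26 + 4 + 16 = 68.
Total exposure: 3.5 + 4.5 + 2 + 4.5 = 14.5 days.
Posterior: α' = 9 + 68 = 77, β' = 16 + 14.5 = 61/2.
Posterior variance = α'/β'² = 77/(3721/4) = 308/3721.

308/3721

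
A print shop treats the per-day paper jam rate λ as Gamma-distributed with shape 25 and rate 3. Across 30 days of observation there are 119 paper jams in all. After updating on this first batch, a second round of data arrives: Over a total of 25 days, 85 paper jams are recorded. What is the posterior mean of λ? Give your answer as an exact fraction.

229/58

Total count 119 over total exposure 30 days.
After the first batch: Gamma(25 + 119, 3 + 30) = Gamma(144, 33).
Total count 85 over total exposure 25 days.
After the second batch: Gamma(144 + 85, 33 + 25) = Gamma(229, 58).
Posterior mean = α'/β' = 229/58.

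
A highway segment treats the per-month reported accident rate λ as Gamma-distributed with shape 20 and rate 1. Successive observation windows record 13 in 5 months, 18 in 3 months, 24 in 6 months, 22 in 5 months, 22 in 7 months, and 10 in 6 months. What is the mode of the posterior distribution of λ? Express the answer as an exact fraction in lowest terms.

128/33

Total count: 13 + 18 + 24 + 22 + 22 + 10 = 109.
Total exposure: 5 + 3 + 6 + 5 + 7 + 6 = 32 months.
Conjugate update: add total count to the shape and total exposure to the rate, giving Gamma(129, 33).
Posterior mode = (α'−1)/β' = 128/33.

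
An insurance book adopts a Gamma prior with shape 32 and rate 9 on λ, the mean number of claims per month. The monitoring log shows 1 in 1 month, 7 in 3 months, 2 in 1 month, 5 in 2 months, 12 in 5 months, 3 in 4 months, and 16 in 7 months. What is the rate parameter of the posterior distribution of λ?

32

Total count: 1 + 7 + 2 + 5 + 12 + 3 + 16 = 46.
Total exposure: 1 + 3 + 1 + 2 + 5 + 4 + 7 = 23 months.
The Gamma prior is conjugate for the Poisson rate, so λ | data ~ Gamma(32+46, 9+23) = Gamma(78, 32).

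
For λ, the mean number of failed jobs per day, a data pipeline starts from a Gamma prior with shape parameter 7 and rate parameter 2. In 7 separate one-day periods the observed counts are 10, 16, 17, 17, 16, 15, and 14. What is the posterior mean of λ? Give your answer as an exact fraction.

Total count: 10 + 16 + 17 + 17 + 16 + 15 + 14 = 105.
Total exposure: 7 days.
By Gamma–Poisson conjugacy, the posterior is Gamma(α + Σx, β + Σt) = Gamma(7 + 105, 2 + 7) = Gamma(112, 9).
Posterior mean = α'/β' = 112/9.

112/9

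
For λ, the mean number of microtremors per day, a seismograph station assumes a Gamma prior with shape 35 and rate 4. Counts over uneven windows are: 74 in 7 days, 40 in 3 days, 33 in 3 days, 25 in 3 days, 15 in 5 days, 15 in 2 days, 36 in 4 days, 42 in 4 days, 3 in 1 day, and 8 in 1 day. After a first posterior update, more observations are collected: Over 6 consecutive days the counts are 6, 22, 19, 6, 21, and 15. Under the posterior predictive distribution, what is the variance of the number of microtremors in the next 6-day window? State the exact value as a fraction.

122010/1849

Total count: 74 + 40 + 33 + 25 + 15 + 15 + 36 + 42 + 3 + 8 = 291.
Total exposure: 7 + 3 + 3 + 3 + 5 + 2 + 4 + 4 + 1 + 1 = 33 days.
After the first batch: Gamma(35 + 291, 4 + 33) = Gamma(326, 37).
Total count: 6 + 22 + 19 + 6 + 21 + 15 = 89.
Total exposure: 6 days.
After the second batch: Gamma(326 + 89, 37 + 6) = Gamma(415, 43).
The posterior predictive for a window of length T is Negative Binomial with variance T·α'·(β'+T)/β'² = 6·415·49/1849 = 122010/1849.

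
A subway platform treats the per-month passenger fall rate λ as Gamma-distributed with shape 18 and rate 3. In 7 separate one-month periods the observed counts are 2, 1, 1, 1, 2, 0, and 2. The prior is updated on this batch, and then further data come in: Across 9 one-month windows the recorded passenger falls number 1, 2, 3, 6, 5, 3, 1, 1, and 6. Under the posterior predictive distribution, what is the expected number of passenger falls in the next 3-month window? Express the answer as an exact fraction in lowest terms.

165/19

Total count: 2 + 1 + 1 + 1 + 2 + 0 + 2 = 9.
Total exposure: 7 months.
After the first batch: Gamma(18 + 9, 3 + 7) = Gamma(27, 10).
Total count: 1 + 2 + 3 + 6 + 5 + 3 + 1 + 1 + 6 = 28.
Total exposure: 9 months.
After the second batch: Gamma(27 + 28, 10 + 9) = Gamma(55, 19).
Predictive mean over a 3-month window = T·E[λ|data] = 3·55/19 = 165/19.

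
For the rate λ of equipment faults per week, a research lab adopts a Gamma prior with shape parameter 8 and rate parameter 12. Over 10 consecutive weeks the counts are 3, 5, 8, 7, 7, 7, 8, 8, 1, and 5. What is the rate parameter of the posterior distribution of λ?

Total count: 3 + 5 + 8 + 7 + 7 + 7 + 8 + 8 + 1 + 5 = 59.
Total exposure: 10 weeks.
By Gamma–Poisson conjugacy, the posterior is Gamma(α + Σx, β + Σt) = Gamma(8 + 59, 12 + 10) = Gamma(67, 22).

22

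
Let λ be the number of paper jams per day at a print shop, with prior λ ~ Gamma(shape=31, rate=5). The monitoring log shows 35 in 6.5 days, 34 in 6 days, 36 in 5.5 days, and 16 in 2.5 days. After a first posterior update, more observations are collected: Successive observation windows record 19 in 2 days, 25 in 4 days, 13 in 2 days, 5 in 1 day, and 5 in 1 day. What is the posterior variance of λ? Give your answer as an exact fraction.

Total count: 35 + 34 + 36 + 16 = 121.
Total exposure: 6.5 + 6 + 5.5 + 2.5 = 20.5 days.
After the first batch: Gamma(31 + 121, 5 + 20.5) = Gamma(152, 51/2).
Total count: 19 + 25 + 13 + 5 + 5 = 67.
Total exposure: 2 + 4 + 2 + 1 + 1 = 10 days.
After the second batch: Gamma(152 + 67, 51/2 + 10) = Gamma(219, 71/2).
Posterior variance = α'/β'² = 219/(5041/4) = 876/5041.

876/5041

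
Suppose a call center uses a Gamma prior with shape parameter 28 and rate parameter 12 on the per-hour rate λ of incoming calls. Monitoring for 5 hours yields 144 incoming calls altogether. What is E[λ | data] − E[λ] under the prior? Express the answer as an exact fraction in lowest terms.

397/51

Total count 144 over total exposure 5 hours.
Gamma(α, β) with Poisson data over total exposure Σt gives posterior Gamma(α+Σx, β+Σt) = Gamma(172, 17).
Posterior mean = 172/17 = 172/17; prior mean = 28/12 = 7/3. Difference = 172/17 − 7/3 = 397/51.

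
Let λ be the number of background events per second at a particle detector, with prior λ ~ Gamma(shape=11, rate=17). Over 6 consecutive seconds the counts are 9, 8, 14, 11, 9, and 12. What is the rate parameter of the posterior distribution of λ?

Total count: 9 + 8 + 14 + 11 + 9 + 12 = 63.
Total exposure: 6 seconds.
Gamma(α, β) with Poisson data over total exposure Σt gives posterior Gamma(α+Σx, β+Σt) = Gamma(74, 23).

23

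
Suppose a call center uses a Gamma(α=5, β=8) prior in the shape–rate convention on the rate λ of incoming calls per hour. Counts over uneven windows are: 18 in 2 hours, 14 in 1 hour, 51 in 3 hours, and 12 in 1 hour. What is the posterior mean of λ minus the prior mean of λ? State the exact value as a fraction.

Total count: 18 + 14 + 51 + 12 = 95.
Total exposure: 2 + 1 + 3 + 1 = 7 hours.
Conjugate update: add total count to the shape and total exposure to the rate, giving Gamma(100, 15).
Posterior mean = 100/15 = 20/3; prior mean = 5/8 = 5/8. Difference = 20/3 − 5/8 = 145/24.

145/24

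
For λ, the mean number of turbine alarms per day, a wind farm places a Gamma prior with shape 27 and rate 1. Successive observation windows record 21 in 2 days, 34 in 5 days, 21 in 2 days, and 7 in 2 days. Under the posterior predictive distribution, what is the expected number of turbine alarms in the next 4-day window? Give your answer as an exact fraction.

110/3

Total count: 21 + 34 + 21 + 7 = 83.
Total exposure: 2 + 5 + 2 + 2 = 11 days.
Posterior: α' = 27 + 83 = 110, β' = 1 + 11 = 12.
Predictive mean over a 4-day window = T·E[λ|data] = 4·110/12 = 110/3.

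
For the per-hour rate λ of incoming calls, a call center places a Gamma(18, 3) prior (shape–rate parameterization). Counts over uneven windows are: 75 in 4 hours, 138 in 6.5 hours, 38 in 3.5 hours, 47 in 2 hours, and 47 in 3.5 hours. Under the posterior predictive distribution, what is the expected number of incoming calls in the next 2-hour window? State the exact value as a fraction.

Total count: 75 + 138 + 38 + 47 + 47 = 345.
Total exposure: 4 + 6.5 + 3.5 + 2 + 3.5 = 19.5 hours.
Posterior: α' = 18 + 345 = 363, β' = 3 + 19.5 = 45/2.
Predictive mean over a 2-hour window = T·E[λ|data] = 2·363/(45/2) = 484/15.

484/15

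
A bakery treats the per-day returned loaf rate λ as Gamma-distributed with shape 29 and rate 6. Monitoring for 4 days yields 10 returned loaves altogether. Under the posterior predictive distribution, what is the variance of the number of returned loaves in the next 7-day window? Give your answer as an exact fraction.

Total count 10 over total exposure 4 days.
Posterior: α' = 29 + 10 = 39, β' = 6 + 4 = 10.
The posterior predictive for a window of length T is Negative Binomial with variance T·α'·(β'+T)/β'² = 7·39·17/100 = 4641/100.

4641/100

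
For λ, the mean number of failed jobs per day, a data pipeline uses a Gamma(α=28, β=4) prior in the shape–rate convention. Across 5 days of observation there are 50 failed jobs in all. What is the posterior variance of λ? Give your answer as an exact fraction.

26/27

Total count 50 over total exposure 5 days.
Gamma(α, β) with Poisson data over total exposure Σt gives posterior Gamma(α+Σx, β+Σt) = Gamma(78, 9).
Posterior variance = α'/β'² = 78/81 = 26/27.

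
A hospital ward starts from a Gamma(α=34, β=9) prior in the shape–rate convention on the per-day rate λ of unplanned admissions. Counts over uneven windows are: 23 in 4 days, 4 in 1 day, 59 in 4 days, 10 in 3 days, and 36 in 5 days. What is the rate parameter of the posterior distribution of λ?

26

Total count: 23 + 4 + 59 + 10 + 36 = 132.
Total exposure: 4 + 1 + 4 + 3 + 5 = 17 days.
The Gamma prior is conjugate for the Poisson rate, so λ | data ~ Gamma(34+132, 9+17) = Gamma(166, 26).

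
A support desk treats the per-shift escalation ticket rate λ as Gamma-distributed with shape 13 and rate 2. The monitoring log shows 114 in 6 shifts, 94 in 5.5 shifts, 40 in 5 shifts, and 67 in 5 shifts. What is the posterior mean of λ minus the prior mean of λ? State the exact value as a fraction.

Total count: 114 + 94 + 40 + 67 = 315.
Total exposure: 6 + 5.5 + 5 + 5 = 21.5 shifts.
Conjugate update: add total count to the shape and total exposure to the rate, giving Gamma(328, 47/2).
Posterior mean = 328/(47/2) = 656/47; prior mean = 13/2 = 13/2. Difference = 656/47 − 13/2 = 701/94.

701/94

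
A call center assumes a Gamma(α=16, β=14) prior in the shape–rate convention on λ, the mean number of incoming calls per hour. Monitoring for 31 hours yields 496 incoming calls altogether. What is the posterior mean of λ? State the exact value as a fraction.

Total count 496 over total exposure 31 hours.
Posterior: α' = 16 + 496 = 512, β' = 14 + 31 = 45.
Posterior mean = α'/β' = 512/45.

512/45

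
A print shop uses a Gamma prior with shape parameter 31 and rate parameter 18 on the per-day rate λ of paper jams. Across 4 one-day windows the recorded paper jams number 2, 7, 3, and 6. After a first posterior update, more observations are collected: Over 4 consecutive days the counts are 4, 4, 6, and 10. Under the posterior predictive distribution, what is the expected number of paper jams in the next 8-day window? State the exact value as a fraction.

292/13

Total count: 2 + 7 + 3 + 6 = 18.
Total exposure: 4 days.
After the first batch: Gamma(31 + 18, 18 + 4) = Gamma(49, 22).
Total count: 4 + 4 + 6 + 10 = 24.
Total exposure: 4 days.
After the second batch: Gamma(49 + 24, 22 + 4) = Gamma(73, 26).
Predictive mean over an 8-day window = T·E[λ|data] = 8·73/26 = 292/13.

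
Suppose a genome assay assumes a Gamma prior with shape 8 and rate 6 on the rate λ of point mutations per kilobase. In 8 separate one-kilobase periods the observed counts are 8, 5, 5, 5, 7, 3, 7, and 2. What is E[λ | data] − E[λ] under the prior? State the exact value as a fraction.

47/21

Total count: 8 + 5 + 5 + 5 + 7 + 3 + 7 + 2 = 42.
Total exposure: 8 kilobases.
Conjugate update: add total count to the shape and total exposure to the rate, giving Gamma(50, 14).
Posterior mean = 50/14 = 25/7; prior mean = 8/6 = 4/3. Difference = 25/7 − 4/3 = 47/21.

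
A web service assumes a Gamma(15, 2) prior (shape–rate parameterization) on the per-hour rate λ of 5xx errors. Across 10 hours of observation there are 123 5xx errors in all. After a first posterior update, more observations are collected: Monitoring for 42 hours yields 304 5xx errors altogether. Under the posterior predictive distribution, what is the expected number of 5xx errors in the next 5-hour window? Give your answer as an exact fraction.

Total count 123 over total exposure 10 hours.
After the first batch: Gamma(15 + 123, 2 + 10) = Gamma(138, 12).
Total count 304 over total exposure 42 hours.
After the second batch: Gamma(138 + 304, 12 + 42) = Gamma(442, 54).
Predictive mean over a 5-hour window = T·E[λ|data] = 5·442/54 = 1105/27.

1105/27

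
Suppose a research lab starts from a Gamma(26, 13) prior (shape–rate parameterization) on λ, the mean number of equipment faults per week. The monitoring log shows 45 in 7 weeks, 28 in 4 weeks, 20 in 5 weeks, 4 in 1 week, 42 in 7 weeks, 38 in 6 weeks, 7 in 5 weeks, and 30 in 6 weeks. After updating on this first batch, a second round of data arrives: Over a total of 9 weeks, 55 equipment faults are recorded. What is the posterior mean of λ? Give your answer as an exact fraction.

Total count: 45 + 28 + 20 + 4 + 42 + 38 + 7 + 30 = 214.
Total exposure: 7 + 4 + 5 + 1 + 7 + 6 + 5 + 6 = 41 weeks.
After the first batch: Gamma(26 + 214, 13 + 41) = Gamma(240, 54).
Total count 55 over total exposure 9 weeks.
After the second batch: Gamma(240 + 55, 54 + 9) = Gamma(295, 63).
Posterior mean = α'/β' = 295/63.

295/63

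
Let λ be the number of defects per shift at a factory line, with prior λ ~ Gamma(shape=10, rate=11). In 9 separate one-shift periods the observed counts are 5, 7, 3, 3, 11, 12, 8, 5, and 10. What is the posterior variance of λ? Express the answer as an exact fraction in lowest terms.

Total count: 5 + 7 + 3 + 3 + 11 + 12 + 8 + 5 + 10 = 64.
Total exposure: 9 shifts.
By Gamma–Poisson conjugacy, the posterior is Gamma(α + Σx, β + Σt) = Gamma(10 + 64, 11 + 9) = Gamma(74, 20).
Posterior variance = α'/β'² = 74/400 = 37/200.

37/200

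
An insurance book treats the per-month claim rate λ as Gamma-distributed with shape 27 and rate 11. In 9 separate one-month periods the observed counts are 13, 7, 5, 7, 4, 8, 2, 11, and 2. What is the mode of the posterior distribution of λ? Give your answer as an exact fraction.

17/4

Total count: 13 + 7 + 5 + 7 + 4 + 8 + 2 + 11 + 2 = 59.
Total exposure: 9 months.
Conjugate update: add total count to the shape and total exposure to the rate, giving Gamma(86, 20).
Posterior mode = (α'−1)/β' = 85/20 = 17/4.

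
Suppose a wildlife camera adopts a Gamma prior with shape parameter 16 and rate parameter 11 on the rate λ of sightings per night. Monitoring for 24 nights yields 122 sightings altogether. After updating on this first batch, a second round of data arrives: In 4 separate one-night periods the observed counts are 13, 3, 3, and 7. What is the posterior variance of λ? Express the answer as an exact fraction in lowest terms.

Total count 122 over total exposure 24 nights.
After the first batch: Gamma(16 + 122, 11 + 24) = Gamma(138, 35).
Total count: 13 + 3 + 3 + 7 = 26.
Total exposure: 4 nights.
After the second batch: Gamma(138 + 26, 35 + 4) = Gamma(164, 39).
Posterior variance = α'/β'² = 164/1521.

164/1521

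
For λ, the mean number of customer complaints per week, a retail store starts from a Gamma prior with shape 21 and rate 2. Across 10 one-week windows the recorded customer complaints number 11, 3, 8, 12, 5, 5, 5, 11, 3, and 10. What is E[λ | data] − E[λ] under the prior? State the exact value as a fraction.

Total count: 11 + 3 + 8 + 12 + 5 + 5 + 5 + 11 + 3 + 10 = 73.
Total exposure: 10 weeks.
Gamma(α, β) with Poisson data over total exposure Σt gives posterior Gamma(α+Σx, β+Σt) = Gamma(94, 12).
Posterior mean = 94/12 = 47/6; prior mean = 21/2 = 21/2. Difference = 47/6 − 21/2 = -8/3.

-8/3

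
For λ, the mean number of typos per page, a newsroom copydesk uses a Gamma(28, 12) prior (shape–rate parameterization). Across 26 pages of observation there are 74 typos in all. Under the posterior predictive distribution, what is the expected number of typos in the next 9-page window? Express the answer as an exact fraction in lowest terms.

Total count 74 over total exposure 26 pages.
Posterior: α' = 28 + 74 = 102, β' = 12 + 26 = 38.
Predictive mean over a 9-page window = T·E[λ|data] = 9·102/38 = 459/19.

459/19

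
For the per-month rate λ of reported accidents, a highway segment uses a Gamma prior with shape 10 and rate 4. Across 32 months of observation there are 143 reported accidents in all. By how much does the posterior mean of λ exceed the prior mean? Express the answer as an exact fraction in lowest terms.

Total count 143 over total exposure 32 months.
Conjugate update: add total count to the shape and total exposure to the rate, giving Gamma(153, 36).
Posterior mean = 153/36 = 17/4; prior mean = 10/4 = 5/2. Difference = 17/4 − 5/2 = 7/4.

7/4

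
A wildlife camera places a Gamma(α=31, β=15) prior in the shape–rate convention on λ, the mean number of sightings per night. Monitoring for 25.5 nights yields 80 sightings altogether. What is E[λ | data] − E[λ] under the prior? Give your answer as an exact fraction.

Total count 80 over total exposure 25.5 nights.
By Gamma–Poisson conjugacy, the posterior is Gamma(α + Σx, β + Σt) = Gamma(31 + 80, 15 + 25.5) = Gamma(111, 81/2).
Posterior mean = 111/(81/2) = 74/27; prior mean = 31/15 = 31/15. Difference = 74/27 − 31/15 = 91/135.

91/135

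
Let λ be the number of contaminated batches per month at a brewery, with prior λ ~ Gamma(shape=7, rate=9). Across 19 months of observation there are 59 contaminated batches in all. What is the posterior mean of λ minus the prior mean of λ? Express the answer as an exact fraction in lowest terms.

199/126

Total count 59 over total exposure 19 months.
The Gamma prior is conjugate for the Poisson rate, so λ | data ~ Gamma(7+59, 9+19) = Gamma(66, 28).
Posterior mean = 66/28 = 33/14; prior mean = 7/9 = 7/9. Difference = 33/14 − 7/9 = 199/126.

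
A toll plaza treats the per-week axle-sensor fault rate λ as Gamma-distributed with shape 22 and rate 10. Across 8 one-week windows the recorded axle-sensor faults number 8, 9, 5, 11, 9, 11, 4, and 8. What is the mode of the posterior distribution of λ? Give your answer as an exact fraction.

43/9

Total count: 8 + 9 + 5 + 11 + 9 + 11 + 4 + 8 = 65.
Total exposure: 8 weeks.
By Gamma–Poisson conjugacy, the posterior is Gamma(α + Σx, β + Σt) = Gamma(22 + 65, 10 + 8) = Gamma(87, 18).
Posterior mode = (α'−1)/β' = 86/18 = 43/9.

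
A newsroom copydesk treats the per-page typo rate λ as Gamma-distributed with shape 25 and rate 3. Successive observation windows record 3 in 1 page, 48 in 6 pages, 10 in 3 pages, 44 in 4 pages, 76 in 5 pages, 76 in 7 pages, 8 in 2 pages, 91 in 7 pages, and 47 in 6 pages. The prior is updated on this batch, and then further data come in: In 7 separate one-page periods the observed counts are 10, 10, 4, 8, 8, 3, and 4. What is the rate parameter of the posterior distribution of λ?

51

Total count: 3 + 48 + 10 + 44 + 76 + 76 + 8 + 91 + 47 = 403.
Total exposure: 1 + 6 + 3 + 4 + 5 + 7 + 2 + 7 + 6 = 41 pages.
After the first batch: Gamma(25 + 403, 3 + 41) = Gamma(428, 44).
Total count: 10 + 10 + 4 + 8 + 8 + 3 + 4 = 47.
Total exposure: 7 pages.
After the second batch: Gamma(428 + 47, 44 + 7) = Gamma(475, 51).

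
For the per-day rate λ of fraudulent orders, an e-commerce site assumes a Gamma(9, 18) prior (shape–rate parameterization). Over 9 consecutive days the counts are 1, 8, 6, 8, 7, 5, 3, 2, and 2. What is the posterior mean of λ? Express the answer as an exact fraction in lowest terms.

17/9

Total count: 1 + 8 + 6 + 8 + 7 + 5 + 3 + 2 + 2 = 42.
Total exposure: 9 days.
By Gamma–Poisson conjugacy, the posterior is Gamma(α + Σx, β + Σt) = Gamma(9 + 42, 18 + 9) = Gamma(51, 27).
Posterior mean = α'/β' = 51/27 = 17/9.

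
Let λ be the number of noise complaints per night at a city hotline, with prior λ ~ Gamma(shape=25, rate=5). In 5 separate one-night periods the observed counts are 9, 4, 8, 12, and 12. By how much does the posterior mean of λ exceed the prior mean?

2

Total count: 9 + 4 + 8 + 12 + 12 = 45.
Total exposure: 5 nights.
Conjugate update: add total count to the shape and total exposure to the rate, giving Gamma(70, 10).
Posterior mean = 70/10 = 7; prior mean = 25/5 = 5. Difference = 7 − 5 = 2.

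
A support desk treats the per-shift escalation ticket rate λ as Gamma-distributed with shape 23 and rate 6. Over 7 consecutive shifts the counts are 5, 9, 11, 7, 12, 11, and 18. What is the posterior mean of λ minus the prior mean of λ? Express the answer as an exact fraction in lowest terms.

277/78

Total count: 5 + 9 + 11 + 7 + 12 + 11 + 18 = 73.
Total exposure: 7 shifts.
Posterior: α' = 23 + 73 = 96, β' = 6 + 7 = 13.
Posterior mean = 96/13 = 96/13; prior mean = 23/6 = 23/6. Difference = 96/13 − 23/6 = 277/78.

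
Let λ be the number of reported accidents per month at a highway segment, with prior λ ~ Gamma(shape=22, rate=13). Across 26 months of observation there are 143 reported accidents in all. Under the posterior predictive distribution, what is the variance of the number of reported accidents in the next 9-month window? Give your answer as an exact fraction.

Total count 143 over total exposure 26 months.
Gamma(α, β) with Poisson data over total exposure Σt gives posterior Gamma(α+Σx, β+Σt) = Gamma(165, 39).
The posterior predictive for a window of length T is Negative Binomial with variance T·α'·(β'+T)/β'² = 9·165·48/1521 = 7920/169.

7920/169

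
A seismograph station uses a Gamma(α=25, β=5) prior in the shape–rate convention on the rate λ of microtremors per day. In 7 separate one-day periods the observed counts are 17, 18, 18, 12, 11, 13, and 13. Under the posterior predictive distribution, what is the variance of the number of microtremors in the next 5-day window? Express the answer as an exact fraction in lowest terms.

Total count: 17 + 18 + 18 + 12 + 11 + 13 + 13 = 102.
Total exposure: 7 days.
The Gamma prior is conjugate for the Poisson rate, so λ | data ~ Gamma(25+102, 5+7) = Gamma(127, 12).
The posterior predictive for a window of length T is Negative Binomial with variance T·α'·(β'+T)/β'² = 5·127·17/144 = 10795/144.

10795/144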